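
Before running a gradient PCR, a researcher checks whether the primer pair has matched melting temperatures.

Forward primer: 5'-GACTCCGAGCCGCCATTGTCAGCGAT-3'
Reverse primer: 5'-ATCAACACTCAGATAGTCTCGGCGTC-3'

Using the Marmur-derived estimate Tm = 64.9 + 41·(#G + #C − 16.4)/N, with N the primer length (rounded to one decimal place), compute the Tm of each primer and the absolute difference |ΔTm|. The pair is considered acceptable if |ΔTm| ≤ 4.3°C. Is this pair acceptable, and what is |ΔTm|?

|ΔTm| = 4.8°C; the pair is not acceptable.

Forward: G+C = 16, N = 26 → Tm = 64.9 + 41·(16 − 16.4)/26 = 64.3°C.
Reverse: G+C = 13, N = 26 → Tm = 64.9 + 41·(13 − 16.4)/26 = 59.5°C.
|ΔTm| = |64.3 − 59.5| = 4.8°C, > 4.3°C.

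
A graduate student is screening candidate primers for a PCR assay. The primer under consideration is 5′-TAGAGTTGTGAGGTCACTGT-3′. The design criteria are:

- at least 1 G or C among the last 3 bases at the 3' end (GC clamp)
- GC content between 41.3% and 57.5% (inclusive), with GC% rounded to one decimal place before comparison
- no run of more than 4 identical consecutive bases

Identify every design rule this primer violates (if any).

Base counts: A=4, T=7, G=7, C=2 (length 20).
GC clamp: 3' end TGT has 1 G/C ✓
GC content: GC 9/20 = 45.0% ✓
homopolymer run: longest run = 2 ✓

Meets all criteria.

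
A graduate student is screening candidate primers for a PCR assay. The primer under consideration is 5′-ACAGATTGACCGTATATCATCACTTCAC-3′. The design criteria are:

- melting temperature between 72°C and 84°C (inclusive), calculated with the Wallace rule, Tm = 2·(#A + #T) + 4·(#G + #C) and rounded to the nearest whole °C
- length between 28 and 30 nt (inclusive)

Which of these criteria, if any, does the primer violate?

Meets all criteria.

Base counts: A=9, T=8, G=3, C=8 (length 28).
Tm: Tm = 2·17 + 4·11 = 78°C ✓
length: length 28 ✓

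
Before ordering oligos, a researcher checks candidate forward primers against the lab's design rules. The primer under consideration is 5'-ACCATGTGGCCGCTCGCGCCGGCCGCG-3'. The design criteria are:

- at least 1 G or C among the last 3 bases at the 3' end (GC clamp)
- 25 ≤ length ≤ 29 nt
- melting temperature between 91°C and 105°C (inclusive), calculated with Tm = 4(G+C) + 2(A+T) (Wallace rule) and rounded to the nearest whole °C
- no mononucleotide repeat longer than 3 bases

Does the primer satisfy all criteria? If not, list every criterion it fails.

Meets all criteria.

Base counts: A=2, T=3, G=10, C=12 (length 27).
GC clamp: 3' end GCG has 3 G/C ✓
length: length 27 ✓
Tm: Tm = 2·5 + 4·22 = 98°C ✓
homopolymer run: longest run = 2 ✓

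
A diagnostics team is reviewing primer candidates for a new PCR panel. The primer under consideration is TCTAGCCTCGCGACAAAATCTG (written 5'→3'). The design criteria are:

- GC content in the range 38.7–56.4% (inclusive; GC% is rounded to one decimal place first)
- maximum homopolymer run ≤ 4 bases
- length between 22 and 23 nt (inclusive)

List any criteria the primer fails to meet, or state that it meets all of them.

Meets all criteria.

Base counts: A=6, T=5, G=4, C=7 (length 22).
GC content: GC 11/22 = 50.0% ✓
homopolymer run: longest run = 4 ✓
length: length 22 ✓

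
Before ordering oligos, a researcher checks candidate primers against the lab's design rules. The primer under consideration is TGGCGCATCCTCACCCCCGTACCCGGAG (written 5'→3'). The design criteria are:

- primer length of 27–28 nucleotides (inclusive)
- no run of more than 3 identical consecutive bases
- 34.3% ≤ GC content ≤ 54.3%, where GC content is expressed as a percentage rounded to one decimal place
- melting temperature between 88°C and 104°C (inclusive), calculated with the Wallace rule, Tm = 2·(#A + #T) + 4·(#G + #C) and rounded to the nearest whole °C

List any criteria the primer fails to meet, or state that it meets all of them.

Fails: homopolymer run, GC content.

Base counts: A=4, T=4, G=7, C=13 (length 28).
length: length 28 ✓
homopolymer run: longest run = 5, exceeds 3 ✗
GC content: GC 20/28 = 71.4%, outside 34.3–54.3% ✗
Tm: Tm = 2·8 + 4·20 = 96°C ✓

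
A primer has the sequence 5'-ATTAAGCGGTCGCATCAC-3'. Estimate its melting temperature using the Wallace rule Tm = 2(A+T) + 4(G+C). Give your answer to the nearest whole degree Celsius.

54°C

Base counts: A=5, T=4, G=4, C=5 (length 18).
Tm = 2·(5+4) + 4·(4+5) = 2·9 + 4·9 = 18 + 36 = 54°C.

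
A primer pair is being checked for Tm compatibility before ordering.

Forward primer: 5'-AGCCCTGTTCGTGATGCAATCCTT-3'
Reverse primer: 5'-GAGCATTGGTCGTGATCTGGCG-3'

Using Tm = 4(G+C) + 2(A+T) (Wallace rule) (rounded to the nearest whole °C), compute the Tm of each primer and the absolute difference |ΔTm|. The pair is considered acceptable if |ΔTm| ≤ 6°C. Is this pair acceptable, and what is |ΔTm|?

|ΔTm| = 2°C; the pair is acceptable.

Forward: A=4 T=8 G=5 C=7 → Tm = 2·12 + 4·12 = 72°C.
Reverse: A=3 T=6 G=9 C=4 → Tm = 2·9 + 4·13 = 70°C.
|ΔTm| = |72 − 70| = 2°C, ≤ 6°C.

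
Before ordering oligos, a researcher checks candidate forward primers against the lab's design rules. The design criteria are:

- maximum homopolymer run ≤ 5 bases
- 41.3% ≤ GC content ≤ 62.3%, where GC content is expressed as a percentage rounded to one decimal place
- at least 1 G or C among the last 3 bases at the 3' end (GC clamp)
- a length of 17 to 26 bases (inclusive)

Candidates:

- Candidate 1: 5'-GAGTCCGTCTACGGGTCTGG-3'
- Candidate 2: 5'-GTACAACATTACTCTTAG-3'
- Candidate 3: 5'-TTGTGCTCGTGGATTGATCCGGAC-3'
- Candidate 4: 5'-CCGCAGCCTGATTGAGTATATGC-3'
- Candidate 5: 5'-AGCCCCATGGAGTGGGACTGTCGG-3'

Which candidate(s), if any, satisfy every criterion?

Candidate 1 (20 nt, A=2 T=5 G=8 C=5): longest run = 3 ✓; GC 13/20 = 65.0%, outside 41.3–62.3% ✗; 3' end TGG has 2 G/C ✓; length 20 ✓ — fails.
Candidate 2 (18 nt, A=6 T=6 G=2 C=4): longest run = 2 ✓; GC 6/18 = 33.3%, outside 41.3–62.3% ✗; 3' end TAG has 1 G/C ✓; length 18 ✓ — fails.
Candidate 3 (24 nt, A=3 T=8 G=8 C=5): longest run = 2 ✓; GC 13/24 = 54.2% ✓; 3' end GAC has 2 G/C ✓; length 24 ✓ — passes.
Candidate 4 (23 nt, A=5 T=6 G=6 C=6): longest run = 2 ✓; GC 12/23 = 52.2% ✓; 3' end TGC has 2 G/C ✓; length 23 ✓ — passes.
Candidate 5 (24 nt, A=4 T=4 G=10 C=6): longest run = 4 ✓; GC 16/24 = 66.7%, outside 41.3–62.3% ✗; 3' end CGG has 3 G/C ✓; length 24 ✓ — fails.

Candidate 3 and Candidate 4.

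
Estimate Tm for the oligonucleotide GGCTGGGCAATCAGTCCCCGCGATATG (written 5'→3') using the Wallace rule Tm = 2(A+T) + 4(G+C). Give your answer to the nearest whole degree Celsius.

Base counts: A=5, T=5, G=9, C=8 (length 27).
Tm = 2·(5+5) + 4·(9+8) = 2·10 + 4·17 = 20 + 68 = 88°C.

88°C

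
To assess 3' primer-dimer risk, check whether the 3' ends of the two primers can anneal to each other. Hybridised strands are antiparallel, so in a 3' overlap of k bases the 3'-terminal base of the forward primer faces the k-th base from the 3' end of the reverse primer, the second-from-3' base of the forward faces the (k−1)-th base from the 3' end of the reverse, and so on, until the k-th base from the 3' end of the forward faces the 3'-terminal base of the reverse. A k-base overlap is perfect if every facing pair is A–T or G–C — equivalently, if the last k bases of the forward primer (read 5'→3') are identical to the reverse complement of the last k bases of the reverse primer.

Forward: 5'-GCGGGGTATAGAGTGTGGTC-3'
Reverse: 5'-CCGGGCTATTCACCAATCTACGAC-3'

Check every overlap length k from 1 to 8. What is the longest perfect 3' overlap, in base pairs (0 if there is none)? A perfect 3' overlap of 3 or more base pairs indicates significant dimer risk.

Longest perfect overlap: 3 complementary base pairs; significant dimer risk (threshold 3).

Last 8 bases (5'→3') — forward …GTGTGGTC, reverse …TCTACGAC.
Reverse complement of the reverse primer's last 8 bases: GTCGTAGA; its first k bases are the reverse complement of the reverse primer's last k bases, so a perfect k-base overlap needs the forward primer's last k bases to equal them.
Comparing (forward last k vs required): k=1: C vs G ✗; k=2: TC vs GT ✗; k=3: GTC vs GTC ✓; k=4: GGTC vs GTCG ✗; k=5: TGGTC vs GTCGT ✗; k=6: GTGGTC vs GTCGTA ✗; k=7: TGTGGTC vs GTCGTAG ✗; k=8: GTGTGGTC vs GTCGTAGA ✗.
Only k = 3 is perfect, so the longest perfect 3' overlap is 3.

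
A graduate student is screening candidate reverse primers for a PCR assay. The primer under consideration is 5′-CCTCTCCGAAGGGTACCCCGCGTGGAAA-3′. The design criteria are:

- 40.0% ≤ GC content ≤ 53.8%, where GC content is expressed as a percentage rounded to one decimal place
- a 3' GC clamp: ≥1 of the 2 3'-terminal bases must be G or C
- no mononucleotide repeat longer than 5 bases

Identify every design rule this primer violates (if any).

Fails: GC content, GC clamp.

Base counts: A=6, T=4, G=8, C=10 (length 28).
GC content: GC 18/28 = 64.3%, outside 40.0–53.8% ✗
GC clamp: 3' end AA has 0 G/C, need ≥1 ✗
homopolymer run: longest run = 4 ✓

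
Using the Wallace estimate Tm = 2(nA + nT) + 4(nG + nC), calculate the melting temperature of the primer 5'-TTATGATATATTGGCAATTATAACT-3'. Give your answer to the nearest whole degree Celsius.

Base counts: A=9, T=11, G=3, C=2 (length 25).
Tm = 2·(9+11) + 4·(3+2) = 2·20 + 4·5 = 40 + 20 = 60°C.

60°C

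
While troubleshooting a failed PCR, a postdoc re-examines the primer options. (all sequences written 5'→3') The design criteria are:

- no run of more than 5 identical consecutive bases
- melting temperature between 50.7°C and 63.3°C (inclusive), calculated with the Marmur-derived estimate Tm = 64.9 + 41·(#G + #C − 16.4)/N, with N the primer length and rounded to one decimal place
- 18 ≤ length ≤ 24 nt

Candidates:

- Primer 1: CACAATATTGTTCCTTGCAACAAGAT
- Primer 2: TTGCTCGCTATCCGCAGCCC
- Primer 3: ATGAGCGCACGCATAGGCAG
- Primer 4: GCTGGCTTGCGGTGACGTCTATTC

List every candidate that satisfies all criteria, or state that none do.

Primer 1 (26 nt, A=9 T=8 G=3 C=6): longest run = 2 ✓; Tm = 64.9 + 41·(9 − 16.4)/26 = 53.2°C ✓; length 26, outside 18–24 ✗ — fails.
Primer 2 (20 nt, A=2 T=5 G=4 C=9): longest run = 3 ✓; Tm = 64.9 + 41·(13 − 16.4)/20 = 57.9°C ✓; length 20 ✓ — passes.
Primer 3 (20 nt, A=6 T=2 G=7 C=5): longest run = 2 ✓; Tm = 64.9 + 41·(12 − 16.4)/20 = 55.9°C ✓; length 20 ✓ — passes.
Primer 4 (24 nt, A=2 T=8 G=8 C=6): longest run = 2 ✓; Tm = 64.9 + 41·(14 − 16.4)/24 = 60.8°C ✓; length 24 ✓ — passes.

Primer 2, Primer 3 and Primer 4.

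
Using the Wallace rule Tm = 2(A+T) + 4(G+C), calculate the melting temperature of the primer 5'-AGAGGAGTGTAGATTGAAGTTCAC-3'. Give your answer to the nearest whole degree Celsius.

68°C

Base counts: A=8, T=6, G=8, C=2 (length 24).
Tm = 2·(8+6) + 4·(8+2) = 2·14 + 4·10 = 28 + 40 = 68°C.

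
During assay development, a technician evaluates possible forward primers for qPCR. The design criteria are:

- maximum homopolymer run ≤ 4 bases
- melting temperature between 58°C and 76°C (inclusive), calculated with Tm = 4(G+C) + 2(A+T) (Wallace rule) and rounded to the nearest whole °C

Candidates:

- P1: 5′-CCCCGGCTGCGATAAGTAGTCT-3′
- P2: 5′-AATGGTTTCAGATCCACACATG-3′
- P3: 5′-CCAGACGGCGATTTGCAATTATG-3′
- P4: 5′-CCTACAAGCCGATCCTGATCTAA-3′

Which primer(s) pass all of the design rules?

P1 (22 nt, A=4 T=5 G=6 C=7): longest run = 4 ✓; Tm = 2·9 + 4·13 = 70°C ✓ — passes.
P2 (22 nt, A=7 T=6 G=4 C=5): longest run = 3 ✓; Tm = 2·13 + 4·9 = 62°C ✓ — passes.
P3 (23 nt, A=6 T=6 G=6 C=5): longest run = 3 ✓; Tm = 2·12 + 4·11 = 68°C ✓ — passes.
P4 (23 nt, A=7 T=5 G=3 C=8): longest run = 2 ✓; Tm = 2·12 + 4·11 = 68°C ✓ — passes.

P1, P2, P3 and P4.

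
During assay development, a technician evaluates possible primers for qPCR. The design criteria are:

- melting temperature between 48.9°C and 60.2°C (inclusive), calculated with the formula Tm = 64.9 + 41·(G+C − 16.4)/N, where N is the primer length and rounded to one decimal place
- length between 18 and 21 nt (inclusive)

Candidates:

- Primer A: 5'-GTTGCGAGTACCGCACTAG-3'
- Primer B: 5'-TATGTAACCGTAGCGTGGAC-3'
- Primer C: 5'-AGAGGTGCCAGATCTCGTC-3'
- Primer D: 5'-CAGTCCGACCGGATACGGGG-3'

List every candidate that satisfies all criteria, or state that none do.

Primer A, Primer B, Primer C and Primer D.

Primer A (19 nt, A=4 T=4 G=6 C=5): Tm = 64.9 + 41·(11 − 16.4)/19 = 53.2°C ✓; length 19 ✓ — passes.
Primer B (20 nt, A=5 T=5 G=6 C=4): Tm = 64.9 + 41·(10 − 16.4)/20 = 51.8°C ✓; length 20 ✓ — passes.
Primer C (19 nt, A=4 T=4 G=6 C=5): Tm = 64.9 + 41·(11 − 16.4)/19 = 53.2°C ✓; length 19 ✓ — passes.
Primer D (20 nt, A=4 T=2 G=8 C=6): Tm = 64.9 + 41·(14 − 16.4)/20 = 60.0°C ✓; length 20 ✓ — passes.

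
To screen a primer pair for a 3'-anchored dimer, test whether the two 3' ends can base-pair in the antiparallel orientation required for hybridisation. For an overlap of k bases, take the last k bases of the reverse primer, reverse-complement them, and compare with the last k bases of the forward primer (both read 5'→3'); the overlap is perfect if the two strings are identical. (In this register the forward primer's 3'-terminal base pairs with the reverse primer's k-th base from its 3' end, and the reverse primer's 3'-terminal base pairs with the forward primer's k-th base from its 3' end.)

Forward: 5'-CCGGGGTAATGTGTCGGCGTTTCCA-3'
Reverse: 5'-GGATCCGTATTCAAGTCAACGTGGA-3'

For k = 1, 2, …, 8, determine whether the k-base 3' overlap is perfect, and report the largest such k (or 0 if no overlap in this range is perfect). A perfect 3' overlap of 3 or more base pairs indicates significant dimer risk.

Last 8 bases (5'→3') — forward …CGTTTCCA, reverse …AACGTGGA.
Reverse complement of the reverse primer's last 8 bases: TCCACGTT; its first k bases are the reverse complement of the reverse primer's last k bases, so a perfect k-base overlap needs the forward primer's last k bases to equal them.
Comparing (forward last k vs required): k=1: A vs T ✗; k=2: CA vs TC ✗; k=3: CCA vs TCC ✗; k=4: TCCA vs TCCA ✓; k=5: TTCCA vs TCCAC ✗; k=6: TTTCCA vs TCCACG ✗; k=7: GTTTCCA vs TCCACGT ✗; k=8: CGTTTCCA vs TCCACGTT ✗.
Only k = 4 is perfect, so the longest perfect 3' overlap is 4.

Longest perfect overlap: 4 complementary base pairs; significant dimer risk (threshold 3).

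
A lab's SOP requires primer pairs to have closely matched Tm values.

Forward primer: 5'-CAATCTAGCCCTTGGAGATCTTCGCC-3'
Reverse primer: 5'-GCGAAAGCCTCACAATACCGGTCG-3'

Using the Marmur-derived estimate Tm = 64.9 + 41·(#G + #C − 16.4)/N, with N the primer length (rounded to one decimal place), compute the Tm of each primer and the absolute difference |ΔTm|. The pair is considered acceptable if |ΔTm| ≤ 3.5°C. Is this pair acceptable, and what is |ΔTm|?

|ΔTm| = 0.3°C; the pair is acceptable.

Forward: G+C = 14, N = 26 → Tm = 64.9 + 41·(14 − 16.4)/26 = 61.1°C.
Reverse: G+C = 14, N = 24 → Tm = 64.9 + 41·(14 − 16.4)/24 = 60.8°C.
|ΔTm| = |61.1 − 60.8| = 0.3°C, ≤ 3.5°C.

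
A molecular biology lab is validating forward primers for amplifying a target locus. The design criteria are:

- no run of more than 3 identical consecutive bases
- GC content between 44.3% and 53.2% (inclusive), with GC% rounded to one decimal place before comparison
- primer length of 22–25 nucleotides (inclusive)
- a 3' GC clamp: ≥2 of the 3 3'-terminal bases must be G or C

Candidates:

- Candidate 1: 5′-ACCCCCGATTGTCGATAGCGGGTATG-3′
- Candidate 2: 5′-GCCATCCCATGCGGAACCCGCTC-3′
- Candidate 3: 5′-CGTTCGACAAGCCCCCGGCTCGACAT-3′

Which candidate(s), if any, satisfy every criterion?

Candidate 1 (26 nt, A=5 T=6 G=8 C=7): longest run = 5, exceeds 3 ✗; GC 15/26 = 57.7%, outside 44.3–53.2% ✗; length 26, outside 22–25 ✗; 3' end ATG has 1 G/C, need ≥2 ✗ — fails.
Candidate 2 (23 nt, A=4 T=3 G=5 C=11): longest run = 3 ✓; GC 16/23 = 69.6%, outside 44.3–53.2% ✗; length 23 ✓; 3' end CTC has 2 G/C ✓ — fails.
Candidate 3 (26 nt, A=5 T=4 G=6 C=11): longest run = 5, exceeds 3 ✗; GC 17/26 = 65.4%, outside 44.3–53.2% ✗; length 26, outside 22–25 ✗; 3' end CAT has 1 G/C, need ≥2 ✗ — fails.

None of the candidates satisfy all criteria.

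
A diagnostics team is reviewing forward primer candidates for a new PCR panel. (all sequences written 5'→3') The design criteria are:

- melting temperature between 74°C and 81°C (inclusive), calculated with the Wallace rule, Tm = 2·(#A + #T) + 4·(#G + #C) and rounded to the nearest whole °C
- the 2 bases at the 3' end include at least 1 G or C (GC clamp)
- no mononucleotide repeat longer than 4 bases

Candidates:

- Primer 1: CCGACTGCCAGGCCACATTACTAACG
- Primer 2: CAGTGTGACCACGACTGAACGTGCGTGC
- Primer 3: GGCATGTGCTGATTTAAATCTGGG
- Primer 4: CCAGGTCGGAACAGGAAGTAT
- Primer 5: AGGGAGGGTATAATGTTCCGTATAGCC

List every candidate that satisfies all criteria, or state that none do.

Primer 5 only.

Primer 1 (26 nt, A=7 T=4 G=5 C=10): Tm = 2·11 + 4·15 = 82°C, outside 74–81°C ✗; 3' end CG has 2 G/C ✓; longest run = 2 ✓ — fails.
Primer 2 (28 nt, A=6 T=5 G=9 C=8): Tm = 2·11 + 4·17 = 90°C, outside 74–81°C ✗; 3' end GC has 2 G/C ✓; longest run = 2 ✓ — fails.
Primer 3 (24 nt, A=5 T=8 G=8 C=3): Tm = 2·13 + 4·11 = 70°C, outside 74–81°C ✗; 3' end GG has 2 G/C ✓; longest run = 3 ✓ — fails.
Primer 4 (21 nt, A=7 T=3 G=7 C=4): Tm = 2·10 + 4·11 = 64°C, outside 74–81°C ✗; 3' end AT has 0 G/C, need ≥1 ✗; longest run = 2 ✓ — fails.
Primer 5 (27 nt, A=7 T=7 G=9 C=4): Tm = 2·14 + 4·13 = 80°C ✓; 3' end CC has 2 G/C ✓; longest run = 3 ✓ — passes.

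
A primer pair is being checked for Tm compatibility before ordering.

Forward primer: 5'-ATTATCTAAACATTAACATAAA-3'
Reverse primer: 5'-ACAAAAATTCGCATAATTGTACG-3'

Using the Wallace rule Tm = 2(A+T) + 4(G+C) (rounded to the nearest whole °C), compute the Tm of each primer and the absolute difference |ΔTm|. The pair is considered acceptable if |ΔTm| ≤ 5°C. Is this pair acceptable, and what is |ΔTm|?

Forward: A=12 T=7 G=0 C=3 → Tm = 2·19 + 4·3 = 50°C.
Reverse: A=10 T=6 G=3 C=4 → Tm = 2·16 + 4·7 = 60°C.
|ΔTm| = |50 − 60| = 10°C, > 5°C.

|ΔTm| = 10°C; the pair is not acceptable.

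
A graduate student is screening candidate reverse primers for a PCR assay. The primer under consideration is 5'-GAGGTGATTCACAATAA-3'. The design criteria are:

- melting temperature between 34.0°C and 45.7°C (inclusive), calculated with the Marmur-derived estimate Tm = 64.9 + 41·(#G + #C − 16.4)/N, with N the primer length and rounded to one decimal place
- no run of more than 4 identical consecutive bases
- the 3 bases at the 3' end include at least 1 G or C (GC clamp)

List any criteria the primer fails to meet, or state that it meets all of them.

Fails: GC clamp.

Base counts: A=7, T=4, G=4, C=2 (length 17).
Tm: Tm = 64.9 + 41·(6 − 16.4)/17 = 39.8°C ✓
homopolymer run: longest run = 2 ✓
GC clamp: 3' end TAA has 0 G/C, need ≥1 ✗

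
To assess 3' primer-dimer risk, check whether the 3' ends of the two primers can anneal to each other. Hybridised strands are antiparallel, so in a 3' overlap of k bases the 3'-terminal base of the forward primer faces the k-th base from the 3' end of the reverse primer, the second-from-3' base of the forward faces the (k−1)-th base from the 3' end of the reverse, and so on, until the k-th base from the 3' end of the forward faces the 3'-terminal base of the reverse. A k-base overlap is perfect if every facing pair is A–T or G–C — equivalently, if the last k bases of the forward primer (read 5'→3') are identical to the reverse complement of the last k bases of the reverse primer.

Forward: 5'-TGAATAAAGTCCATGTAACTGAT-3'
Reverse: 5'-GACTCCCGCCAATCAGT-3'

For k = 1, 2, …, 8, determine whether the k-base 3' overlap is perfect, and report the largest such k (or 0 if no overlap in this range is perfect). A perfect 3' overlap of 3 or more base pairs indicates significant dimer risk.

Longest perfect overlap: 6 complementary base pairs; significant dimer risk (threshold 3).

Last 8 bases (5'→3') — forward …TAACTGAT, reverse …CAATCAGT.
Reverse complement of the reverse primer's last 8 bases: ACTGATTG; its first k bases are the reverse complement of the reverse primer's last k bases, so a perfect k-base overlap needs the forward primer's last k bases to equal them.
Comparing (forward last k vs required): k=1: T vs A ✗; k=2: AT vs AC ✗; k=3: GAT vs ACT ✗; k=4: TGAT vs ACTG ✗; k=5: CTGAT vs ACTGA ✗; k=6: ACTGAT vs ACTGAT ✓; k=7: AACTGAT vs ACTGATT ✗; k=8: TAACTGAT vs ACTGATTG ✗.
Only k = 6 is perfect, so the longest perfect 3' overlap is 6.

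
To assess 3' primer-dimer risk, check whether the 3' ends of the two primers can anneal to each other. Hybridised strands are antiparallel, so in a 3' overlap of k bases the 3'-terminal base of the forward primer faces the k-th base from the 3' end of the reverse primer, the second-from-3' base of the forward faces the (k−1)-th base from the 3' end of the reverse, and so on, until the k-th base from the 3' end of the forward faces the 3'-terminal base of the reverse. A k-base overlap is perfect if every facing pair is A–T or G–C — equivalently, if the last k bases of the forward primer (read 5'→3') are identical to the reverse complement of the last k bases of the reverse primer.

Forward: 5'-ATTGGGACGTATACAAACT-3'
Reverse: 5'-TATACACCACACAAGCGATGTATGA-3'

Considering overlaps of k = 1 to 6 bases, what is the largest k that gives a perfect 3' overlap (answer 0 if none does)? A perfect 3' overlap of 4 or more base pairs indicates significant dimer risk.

Longest perfect overlap: 1 complementary base pair; below the dimer-risk threshold (threshold 4).

Last 6 bases (5'→3') — forward …CAAACT, reverse …GTATGA.
Reverse complement of the reverse primer's last 6 bases: TCATAC; its first k bases are the reverse complement of the reverse primer's last k bases, so a perfect k-base overlap needs the forward primer's last k bases to equal them.
Comparing (forward last k vs required): k=1: T vs T ✓; k=2: CT vs TC ✗; k=3: ACT vs TCA ✗; k=4: AACT vs TCAT ✗; k=5: AAACT vs TCATA ✗; k=6: CAAACT vs TCATAC ✗.
Only k = 1 is perfect, so the longest perfect 3' overlap is 1.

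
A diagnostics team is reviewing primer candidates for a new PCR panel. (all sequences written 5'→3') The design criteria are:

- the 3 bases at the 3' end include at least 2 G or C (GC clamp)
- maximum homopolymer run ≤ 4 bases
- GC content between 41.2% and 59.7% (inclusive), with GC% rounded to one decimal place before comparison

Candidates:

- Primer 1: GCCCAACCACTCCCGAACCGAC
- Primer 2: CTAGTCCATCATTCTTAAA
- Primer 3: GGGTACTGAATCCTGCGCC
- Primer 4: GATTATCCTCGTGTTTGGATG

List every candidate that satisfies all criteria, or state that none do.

None of the candidates satisfy all criteria.

Primer 1 (22 nt, A=6 T=1 G=3 C=12): 3' end GAC has 2 G/C ✓; longest run = 3 ✓; GC 15/22 = 68.2%, outside 41.2–59.7% ✗ — fails.
Primer 2 (19 nt, A=6 T=7 G=1 C=5): 3' end AAA has 0 G/C, need ≥2 ✗; longest run = 3 ✓; GC 6/19 = 31.6%, outside 41.2–59.7% ✗ — fails.
Primer 3 (19 nt, A=3 T=4 G=6 C=6): 3' end GCC has 3 G/C ✓; longest run = 3 ✓; GC 12/19 = 63.2%, outside 41.2–59.7% ✗ — fails.
Primer 4 (21 nt, A=3 T=9 G=6 C=3): 3' end ATG has 1 G/C, need ≥2 ✗; longest run = 3 ✓; GC 9/21 = 42.9% ✓ — fails.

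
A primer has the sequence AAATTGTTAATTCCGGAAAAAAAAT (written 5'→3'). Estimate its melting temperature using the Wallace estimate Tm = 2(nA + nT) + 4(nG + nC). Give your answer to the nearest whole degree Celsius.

Base counts: A=13, T=7, G=3, C=2 (length 25).
Tm = 2·(13+7) + 4·(3+2) = 2·20 + 4·5 = 40 + 20 = 60°C.

60°C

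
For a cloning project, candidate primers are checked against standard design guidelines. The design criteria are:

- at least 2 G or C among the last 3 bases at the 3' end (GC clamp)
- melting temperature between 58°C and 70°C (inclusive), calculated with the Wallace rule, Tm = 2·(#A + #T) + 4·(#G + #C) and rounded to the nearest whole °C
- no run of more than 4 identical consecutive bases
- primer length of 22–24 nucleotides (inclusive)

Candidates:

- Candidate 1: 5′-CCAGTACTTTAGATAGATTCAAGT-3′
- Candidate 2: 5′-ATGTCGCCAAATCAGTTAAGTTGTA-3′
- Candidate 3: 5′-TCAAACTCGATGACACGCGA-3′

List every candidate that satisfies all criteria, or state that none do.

None of the candidates satisfy all criteria.

Candidate 1 (24 nt, A=8 T=8 G=4 C=4): 3' end AGT has 1 G/C, need ≥2 ✗; Tm = 2·16 + 4·8 = 64°C ✓; longest run = 3 ✓; length 24 ✓ — fails.
Candidate 2 (25 nt, A=8 T=8 G=5 C=4): 3' end GTA has 1 G/C, need ≥2 ✗; Tm = 2·16 + 4·9 = 68°C ✓; longest run = 3 ✓; length 25, outside 22–24 ✗ — fails.
Candidate 3 (20 nt, A=7 T=3 G=4 C=6): 3' end CGA has 2 G/C ✓; Tm = 2·10 + 4·10 = 60°C ✓; longest run = 3 ✓; length 20, outside 22–24 ✗ — fails.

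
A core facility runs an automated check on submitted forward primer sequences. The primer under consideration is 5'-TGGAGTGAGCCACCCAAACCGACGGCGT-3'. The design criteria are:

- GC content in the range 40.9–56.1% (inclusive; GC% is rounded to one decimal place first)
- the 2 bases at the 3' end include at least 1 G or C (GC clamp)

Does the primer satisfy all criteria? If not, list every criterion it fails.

Base counts: A=7, T=3, G=9, C=9 (length 28).
GC content: GC 18/28 = 64.3%, outside 40.9–56.1% ✗
GC clamp: 3' end GT has 1 G/C ✓

Fails: GC content.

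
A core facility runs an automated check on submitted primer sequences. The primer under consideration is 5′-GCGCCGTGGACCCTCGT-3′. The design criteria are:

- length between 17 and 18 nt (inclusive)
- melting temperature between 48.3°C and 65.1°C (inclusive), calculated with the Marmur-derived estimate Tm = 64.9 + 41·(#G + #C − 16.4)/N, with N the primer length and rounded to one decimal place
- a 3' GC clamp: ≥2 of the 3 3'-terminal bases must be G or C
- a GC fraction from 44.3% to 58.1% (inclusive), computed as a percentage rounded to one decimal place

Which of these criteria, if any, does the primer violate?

Fails: GC content.

Base counts: A=1, T=3, G=6, C=7 (length 17).
length: length 17 ✓
Tm: Tm = 64.9 + 41·(13 − 16.4)/17 = 56.7°C ✓
GC clamp: 3' end CGT has 2 G/C ✓
GC content: GC 13/17 = 76.5%, outside 44.3–58.1% ✗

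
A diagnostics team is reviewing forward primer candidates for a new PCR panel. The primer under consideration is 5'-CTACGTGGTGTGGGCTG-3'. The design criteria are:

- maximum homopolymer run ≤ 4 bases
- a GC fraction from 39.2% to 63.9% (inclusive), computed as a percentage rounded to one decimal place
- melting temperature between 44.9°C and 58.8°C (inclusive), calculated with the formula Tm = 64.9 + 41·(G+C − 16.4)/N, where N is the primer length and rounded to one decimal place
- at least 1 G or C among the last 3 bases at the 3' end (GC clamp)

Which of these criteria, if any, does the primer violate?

Fails: GC content.

Base counts: A=1, T=5, G=8, C=3 (length 17).
homopolymer run: longest run = 3 ✓
GC content: GC 11/17 = 64.7%, outside 39.2–63.9% ✗
Tm: Tm = 64.9 + 41·(11 − 16.4)/17 = 51.9°C ✓
GC clamp: 3' end CTG has 2 G/C ✓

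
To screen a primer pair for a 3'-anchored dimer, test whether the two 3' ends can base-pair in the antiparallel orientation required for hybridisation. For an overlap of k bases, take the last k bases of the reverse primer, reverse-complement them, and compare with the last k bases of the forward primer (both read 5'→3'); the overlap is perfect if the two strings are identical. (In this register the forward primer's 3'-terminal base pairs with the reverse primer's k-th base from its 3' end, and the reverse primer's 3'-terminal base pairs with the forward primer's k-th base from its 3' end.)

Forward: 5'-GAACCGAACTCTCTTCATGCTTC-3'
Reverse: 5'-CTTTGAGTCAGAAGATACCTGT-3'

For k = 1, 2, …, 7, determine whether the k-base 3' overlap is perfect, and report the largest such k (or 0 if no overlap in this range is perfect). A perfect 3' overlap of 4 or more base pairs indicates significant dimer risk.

Last 7 bases (5'→3') — forward …ATGCTTC, reverse …TACCTGT.
Reverse complement of the reverse primer's last 7 bases: ACAGGTA; its first k bases are the reverse complement of the reverse primer's last k bases, so a perfect k-base overlap needs the forward primer's last k bases to equal them.
Comparing (forward last k vs required): k=1: C vs A ✗; k=2: TC vs AC ✗; k=3: TTC vs ACA ✗; k=4: CTTC vs ACAG ✗; k=5: GCTTC vs ACAGG ✗; k=6: TGCTTC vs ACAGGT ✗; k=7: ATGCTTC vs ACAGGTA ✗.
No overlap length from 1 to 7 is perfect, so the longest perfect 3' overlap is 0.

Longest perfect overlap: 0 complementary base pairs; below the dimer-risk threshold (threshold 4).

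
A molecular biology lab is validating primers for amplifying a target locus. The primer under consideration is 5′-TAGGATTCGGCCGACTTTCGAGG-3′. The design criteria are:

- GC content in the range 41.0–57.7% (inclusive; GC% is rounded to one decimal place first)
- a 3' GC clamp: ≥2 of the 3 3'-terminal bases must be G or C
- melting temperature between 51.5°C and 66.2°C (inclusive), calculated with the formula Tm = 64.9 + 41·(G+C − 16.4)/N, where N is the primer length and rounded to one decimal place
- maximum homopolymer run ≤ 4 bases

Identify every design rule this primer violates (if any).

Base counts: A=4, T=6, G=8, C=5 (length 23).
GC content: GC 13/23 = 56.5% ✓
GC clamp: 3' end AGG has 2 G/C ✓
Tm: Tm = 64.9 + 41·(13 − 16.4)/23 = 58.8°C ✓
homopolymer run: longest run = 3 ✓

Meets all criteria.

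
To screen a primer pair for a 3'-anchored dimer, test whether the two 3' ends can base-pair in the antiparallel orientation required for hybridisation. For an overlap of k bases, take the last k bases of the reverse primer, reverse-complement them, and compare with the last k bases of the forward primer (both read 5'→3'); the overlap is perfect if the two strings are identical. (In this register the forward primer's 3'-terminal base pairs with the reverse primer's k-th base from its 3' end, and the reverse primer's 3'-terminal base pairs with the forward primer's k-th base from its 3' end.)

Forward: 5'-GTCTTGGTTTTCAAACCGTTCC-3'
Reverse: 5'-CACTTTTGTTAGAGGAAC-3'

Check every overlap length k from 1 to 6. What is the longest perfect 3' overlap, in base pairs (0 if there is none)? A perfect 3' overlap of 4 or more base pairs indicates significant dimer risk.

Longest perfect overlap: 5 complementary base pairs; significant dimer risk (threshold 4).

Last 6 bases (5'→3') — forward …CGTTCC, reverse …AGGAAC.
Reverse complement of the reverse primer's last 6 bases: GTTCCT; its first k bases are the reverse complement of the reverse primer's last k bases, so a perfect k-base overlap needs the forward primer's last k bases to equal them.
Comparing (forward last k vs required): k=1: C vs G ✗; k=2: CC vs GT ✗; k=3: TCC vs GTT ✗; k=4: TTCC vs GTTC ✗; k=5: GTTCC vs GTTCC ✓; k=6: CGTTCC vs GTTCCT ✗.
Only k = 5 is perfect, so the longest perfect 3' overlap is 5.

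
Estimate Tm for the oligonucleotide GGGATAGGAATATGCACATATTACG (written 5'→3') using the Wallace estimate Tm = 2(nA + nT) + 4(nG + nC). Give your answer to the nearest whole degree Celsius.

70°C

Base counts: A=9, T=6, G=7, C=3 (length 25).
Tm = 2·(9+6) + 4·(7+3) = 2·15 + 4·10 = 30 + 40 = 70°C.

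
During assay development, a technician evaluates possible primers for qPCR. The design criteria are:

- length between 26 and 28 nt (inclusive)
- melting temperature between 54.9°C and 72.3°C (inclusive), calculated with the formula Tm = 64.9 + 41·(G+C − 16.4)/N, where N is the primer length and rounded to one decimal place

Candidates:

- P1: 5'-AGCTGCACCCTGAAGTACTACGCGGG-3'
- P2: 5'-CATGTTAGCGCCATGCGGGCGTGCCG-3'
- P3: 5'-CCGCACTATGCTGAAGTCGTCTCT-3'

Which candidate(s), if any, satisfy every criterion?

P1 (26 nt, A=6 T=4 G=8 C=8): length 26 ✓; Tm = 64.9 + 41·(16 − 16.4)/26 = 64.3°C ✓ — passes.
P2 (26 nt, A=3 T=5 G=10 C=8): length 26 ✓; Tm = 64.9 + 41·(18 − 16.4)/26 = 67.4°C ✓ — passes.
P3 (24 nt, A=4 T=7 G=5 C=8): length 24, outside 26–28 ✗; Tm = 64.9 + 41·(13 − 16.4)/24 = 59.1°C ✓ — fails.

P1 and P2.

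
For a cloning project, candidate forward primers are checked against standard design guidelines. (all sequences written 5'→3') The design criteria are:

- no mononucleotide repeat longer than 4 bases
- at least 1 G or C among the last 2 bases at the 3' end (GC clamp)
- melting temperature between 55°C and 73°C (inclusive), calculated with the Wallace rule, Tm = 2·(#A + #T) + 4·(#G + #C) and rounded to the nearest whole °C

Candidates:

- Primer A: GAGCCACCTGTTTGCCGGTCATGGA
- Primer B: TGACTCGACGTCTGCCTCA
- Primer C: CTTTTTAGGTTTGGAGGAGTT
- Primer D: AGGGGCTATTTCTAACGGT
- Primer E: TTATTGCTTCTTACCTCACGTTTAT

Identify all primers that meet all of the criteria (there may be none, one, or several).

Primer A (25 nt, A=4 T=6 G=8 C=7): longest run = 3 ✓; 3' end GA has 1 G/C ✓; Tm = 2·10 + 4·15 = 80°C, outside 55–73°C ✗ — fails.
Primer B (19 nt, A=3 T=5 G=4 C=7): longest run = 2 ✓; 3' end CA has 1 G/C ✓; Tm = 2·8 + 4·11 = 60°C ✓ — passes.
Primer C (21 nt, A=3 T=10 G=7 C=1): longest run = 5, exceeds 4 ✗; 3' end TT has 0 G/C, need ≥1 ✗; Tm = 2·13 + 4·8 = 58°C ✓ — fails.
Primer D (19 nt, A=4 T=6 G=6 C=3): longest run = 4 ✓; 3' end GT has 1 G/C ✓; Tm = 2·10 + 4·9 = 56°C ✓ — passes.
Primer E (25 nt, A=4 T=13 G=2 C=6): longest run = 3 ✓; 3' end AT has 0 G/C, need ≥1 ✗; Tm = 2·17 + 4·8 = 66°C ✓ — fails.

Primer B and Primer D.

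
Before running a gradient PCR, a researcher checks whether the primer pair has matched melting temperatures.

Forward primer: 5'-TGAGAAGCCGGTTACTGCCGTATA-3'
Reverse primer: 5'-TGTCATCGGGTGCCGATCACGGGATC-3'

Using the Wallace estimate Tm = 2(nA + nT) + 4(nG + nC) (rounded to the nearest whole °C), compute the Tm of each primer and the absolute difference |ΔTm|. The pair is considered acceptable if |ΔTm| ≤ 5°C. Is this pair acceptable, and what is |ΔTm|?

|ΔTm| = 12°C; the pair is not acceptable.

Forward: A=6 T=6 G=7 C=5 → Tm = 2·12 + 4·12 = 72°C.
Reverse: A=4 T=6 G=9 C=7 → Tm = 2·10 + 4·16 = 84°C.
|ΔTm| = |72 − 84| = 12°C, > 5°C.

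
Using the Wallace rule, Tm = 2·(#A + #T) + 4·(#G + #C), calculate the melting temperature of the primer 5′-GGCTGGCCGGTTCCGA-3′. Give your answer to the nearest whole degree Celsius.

Base counts: A=1, T=3, G=7, C=5 (length 16).
Tm = 2·(1+3) + 4·(7+5) = 2·4 + 4·12 = 8 + 48 = 56°C.

56°C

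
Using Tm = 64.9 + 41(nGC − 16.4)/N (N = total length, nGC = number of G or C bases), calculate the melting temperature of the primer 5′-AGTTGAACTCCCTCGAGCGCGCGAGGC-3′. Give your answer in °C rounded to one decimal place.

Base counts: A=5, T=4, G=9, C=9; G+C = 18, N = 27.
Tm = 64.9 + 41·(18 − 16.4)/27 = 64.9 + 65.60/27 = 67.3°C.

67.3°C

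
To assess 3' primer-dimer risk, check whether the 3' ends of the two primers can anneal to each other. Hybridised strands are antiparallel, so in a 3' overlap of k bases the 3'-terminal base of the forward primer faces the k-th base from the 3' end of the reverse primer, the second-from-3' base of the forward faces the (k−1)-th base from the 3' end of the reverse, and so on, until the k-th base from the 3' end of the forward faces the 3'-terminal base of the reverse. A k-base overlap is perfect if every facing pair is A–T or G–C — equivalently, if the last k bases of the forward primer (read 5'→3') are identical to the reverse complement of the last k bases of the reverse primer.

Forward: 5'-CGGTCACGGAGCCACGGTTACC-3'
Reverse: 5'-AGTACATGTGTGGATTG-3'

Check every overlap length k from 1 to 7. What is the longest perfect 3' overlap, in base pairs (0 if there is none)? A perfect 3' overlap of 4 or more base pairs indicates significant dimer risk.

Longest perfect overlap: 1 complementary base pair; below the dimer-risk threshold (threshold 4).

Last 7 bases (5'→3') — forward …GGTTACC, reverse …TGGATTG.
Reverse complement of the reverse primer's last 7 bases: CAATCCA; its first k bases are the reverse complement of the reverse primer's last k bases, so a perfect k-base overlap needs the forward primer's last k bases to equal them.
Comparing (forward last k vs required): k=1: C vs C ✓; k=2: CC vs CA ✗; k=3: ACC vs CAA ✗; k=4: TACC vs CAAT ✗; k=5: TTACC vs CAATC ✗; k=6: GTTACC vs CAATCC ✗; k=7: GGTTACC vs CAATCCA ✗.
Only k = 1 is perfect, so the longest perfect 3' overlap is 1.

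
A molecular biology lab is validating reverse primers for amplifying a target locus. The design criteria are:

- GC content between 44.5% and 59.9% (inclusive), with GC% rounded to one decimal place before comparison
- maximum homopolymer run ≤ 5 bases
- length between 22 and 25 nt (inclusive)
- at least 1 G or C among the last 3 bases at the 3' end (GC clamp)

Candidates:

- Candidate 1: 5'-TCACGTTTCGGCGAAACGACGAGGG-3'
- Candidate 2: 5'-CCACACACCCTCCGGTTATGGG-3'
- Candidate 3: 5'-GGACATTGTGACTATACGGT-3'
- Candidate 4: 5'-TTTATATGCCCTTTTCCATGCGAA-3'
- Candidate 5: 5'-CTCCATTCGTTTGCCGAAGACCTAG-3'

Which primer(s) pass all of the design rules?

Candidate 5 only.

Candidate 1 (25 nt, A=6 T=4 G=9 C=6): GC 15/25 = 60.0%, outside 44.5–59.9% ✗; longest run = 3 ✓; length 25 ✓; 3' end GGG has 3 G/C ✓ — fails.
Candidate 2 (22 nt, A=4 T=4 G=5 C=9): GC 14/22 = 63.6%, outside 44.5–59.9% ✗; longest run = 3 ✓; length 22 ✓; 3' end GGG has 3 G/C ✓ — fails.
Candidate 3 (20 nt, A=5 T=6 G=6 C=3): GC 9/20 = 45.0% ✓; longest run = 2 ✓; length 20, outside 22–25 ✗; 3' end GGT has 2 G/C ✓ — fails.
Candidate 4 (24 nt, A=5 T=10 G=3 C=6): GC 9/24 = 37.5%, outside 44.5–59.9% ✗; longest run = 4 ✓; length 24 ✓; 3' end GAA has 1 G/C ✓ — fails.
Candidate 5 (25 nt, A=5 T=7 G=5 C=8): GC 13/25 = 52.0% ✓; longest run = 3 ✓; length 25 ✓; 3' end TAG has 1 G/C ✓ — passes.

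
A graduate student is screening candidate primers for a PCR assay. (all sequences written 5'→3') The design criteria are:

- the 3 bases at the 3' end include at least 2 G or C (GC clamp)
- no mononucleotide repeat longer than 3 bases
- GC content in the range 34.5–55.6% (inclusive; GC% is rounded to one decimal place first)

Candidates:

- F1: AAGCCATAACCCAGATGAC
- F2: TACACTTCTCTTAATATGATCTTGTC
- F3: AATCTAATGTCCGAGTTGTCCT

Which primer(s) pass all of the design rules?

F1 and F3.

F1 (19 nt, A=8 T=2 G=3 C=6): 3' end GAC has 2 G/C ✓; longest run = 3 ✓; GC 9/19 = 47.4% ✓ — passes.
F2 (26 nt, A=6 T=12 G=2 C=6): 3' end GTC has 2 G/C ✓; longest run = 2 ✓; GC 8/26 = 30.8%, outside 34.5–55.6% ✗ — fails.
F3 (22 nt, A=5 T=8 G=4 C=5): 3' end CCT has 2 G/C ✓; longest run = 2 ✓; GC 9/22 = 40.9% ✓ — passes.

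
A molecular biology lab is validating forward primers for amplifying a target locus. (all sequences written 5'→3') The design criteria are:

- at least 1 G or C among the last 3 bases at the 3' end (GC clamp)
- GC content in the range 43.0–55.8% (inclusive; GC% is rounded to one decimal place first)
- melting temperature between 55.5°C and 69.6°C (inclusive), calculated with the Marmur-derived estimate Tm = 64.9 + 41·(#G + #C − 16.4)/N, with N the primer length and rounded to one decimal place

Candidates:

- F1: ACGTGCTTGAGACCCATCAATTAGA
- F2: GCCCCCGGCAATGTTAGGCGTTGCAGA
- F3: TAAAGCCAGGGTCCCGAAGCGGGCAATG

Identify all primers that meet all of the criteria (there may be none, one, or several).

F1 (25 nt, A=8 T=6 G=5 C=6): 3' end AGA has 1 G/C ✓; GC 11/25 = 44.0% ✓; Tm = 64.9 + 41·(11 − 16.4)/25 = 56.0°C ✓ — passes.
F2 (27 nt, A=5 T=5 G=9 C=8): 3' end AGA has 1 G/C ✓; GC 17/27 = 63.0%, outside 43.0–55.8% ✗; Tm = 64.9 + 41·(17 − 16.4)/27 = 65.8°C ✓ — fails.
F3 (28 nt, A=8 T=3 G=10 C=7): 3' end ATG has 1 G/C ✓; GC 17/28 = 60.7%, outside 43.0–55.8% ✗; Tm = 64.9 + 41·(17 − 16.4)/28 = 65.8°C ✓ — fails.

F1 only.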